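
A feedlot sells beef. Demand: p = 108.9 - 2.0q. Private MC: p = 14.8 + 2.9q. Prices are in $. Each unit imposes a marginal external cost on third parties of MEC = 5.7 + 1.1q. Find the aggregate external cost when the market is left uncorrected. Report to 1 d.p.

$312.3

Market equilibrium (private): 14.8 + 2.9q = 108.9 - 2.0q → q_m = 19.2041.
Total external cost = ∫₀^{q_m} (5.7 + 1.1q) dq = 5.7×19.2041 + ½×1.1×19.2041² = 312.3020.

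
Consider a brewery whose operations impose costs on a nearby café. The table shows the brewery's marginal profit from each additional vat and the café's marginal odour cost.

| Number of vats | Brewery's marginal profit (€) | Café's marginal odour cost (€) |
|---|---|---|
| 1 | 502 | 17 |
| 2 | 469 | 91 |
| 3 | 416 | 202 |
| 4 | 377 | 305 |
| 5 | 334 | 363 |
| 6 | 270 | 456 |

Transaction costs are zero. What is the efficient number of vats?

4

Bargaining reaches the level where marginal profit last exceeds marginal odour cost.
That holds through level 4 (377 ≥ 305) but not at 5 (334 < 363).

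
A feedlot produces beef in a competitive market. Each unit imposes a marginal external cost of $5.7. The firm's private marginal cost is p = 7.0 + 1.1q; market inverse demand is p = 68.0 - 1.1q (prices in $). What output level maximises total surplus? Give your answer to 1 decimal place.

q* = 25.1

Social marginal cost = private MC + MEC = 12.7 + 1.1q.
Set SMC = demand: 12.7 + 1.1q = 68.0 - 1.1q → q* = 25.1364.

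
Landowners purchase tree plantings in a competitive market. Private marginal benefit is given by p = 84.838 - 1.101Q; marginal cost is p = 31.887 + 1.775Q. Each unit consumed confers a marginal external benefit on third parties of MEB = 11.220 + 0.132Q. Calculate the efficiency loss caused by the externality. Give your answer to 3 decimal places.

DWL = 33.952

Market equilibrium (private): 31.887 + 1.775Q = 84.838 - 1.101Q → Q_m = 18.4113.
Social marginal benefit = demand + MEB = 96.058 - 0.969Q.
Set SMB = MC: 96.058 - 0.969Q = 31.887 + 1.775Q → Q* = 23.3859.
The loss is the area between SMB and MC from Q* to Q_m; with linear curves that's a triangle of height MEB(Q_m).
DWL = ½ × 4.9746 × 13.6503 = 33.9524.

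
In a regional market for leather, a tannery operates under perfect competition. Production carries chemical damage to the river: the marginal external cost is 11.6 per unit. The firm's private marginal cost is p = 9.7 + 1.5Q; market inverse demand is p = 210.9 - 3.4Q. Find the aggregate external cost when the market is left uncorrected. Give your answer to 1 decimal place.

Market equilibrium (private): 9.7 + 1.5Q = 210.9 - 3.4Q → Q_m = 41.0612.
Total external cost = MEC × Q_m = 11.6 × 41.0612 = 476.3099.

476.3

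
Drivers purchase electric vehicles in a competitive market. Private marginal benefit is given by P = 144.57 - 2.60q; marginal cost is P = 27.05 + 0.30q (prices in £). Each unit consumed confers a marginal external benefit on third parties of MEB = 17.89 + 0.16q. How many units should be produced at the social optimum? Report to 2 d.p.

q* = 49.42

Social marginal benefit = demand + MEB = 162.46 - 2.44q.
Set SMB = MC: 162.46 - 2.44q = 27.05 + 0.30q → q* = 49.4197.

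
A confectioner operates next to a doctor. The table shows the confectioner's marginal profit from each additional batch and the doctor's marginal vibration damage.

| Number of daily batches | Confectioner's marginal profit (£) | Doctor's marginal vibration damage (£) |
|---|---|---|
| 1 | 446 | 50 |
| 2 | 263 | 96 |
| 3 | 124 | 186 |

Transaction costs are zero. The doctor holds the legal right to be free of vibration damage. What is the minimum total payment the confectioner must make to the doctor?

£146

Efficient level: marginal profit ≥ marginal vibration damage through level 2, so k* = 2.
With the doctor holding the right, the confectioner must at least compensate total damage at k*: 50 + 96 = 146.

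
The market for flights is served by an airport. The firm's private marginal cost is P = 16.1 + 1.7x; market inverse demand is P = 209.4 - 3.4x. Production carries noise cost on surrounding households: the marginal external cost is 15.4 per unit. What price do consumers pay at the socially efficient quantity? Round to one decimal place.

Social marginal cost = private MC + MEC = 31.5 + 1.7x.
Set SMC = demand: 31.5 + 1.7x = 209.4 - 3.4x → x* = 34.8824.
Consumer price on the demand curve at x*: 209.4 − 3.4×34.8824 = 90.7998.

P = 90.8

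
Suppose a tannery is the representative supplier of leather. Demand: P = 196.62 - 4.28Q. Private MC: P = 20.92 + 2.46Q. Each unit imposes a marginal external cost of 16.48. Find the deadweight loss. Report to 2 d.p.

DWL = 20.15

Market equilibrium (private): 20.92 + 2.46Q = 196.62 - 4.28Q → Q_m = 26.0682.
Social marginal cost = private MC + MEC = 37.40 + 2.46Q.
Set SMC = demand: 37.40 + 2.46Q = 196.62 - 4.28Q → Q* = 23.6231.
The welfare-loss triangle has base |Q_m − Q*| and height MEC(Q_m) (the vertical gap between SMC and demand is zero at Q* and MEC at Q_m).
DWL = ½ × 2.4451 × 16.4800 = 20.1476.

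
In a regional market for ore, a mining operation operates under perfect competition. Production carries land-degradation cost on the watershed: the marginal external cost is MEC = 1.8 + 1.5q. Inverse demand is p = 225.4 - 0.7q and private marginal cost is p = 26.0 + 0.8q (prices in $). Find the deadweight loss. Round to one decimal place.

DWL = $6746.9

Market equilibrium (private): 26.0 + 0.8q = 225.4 - 0.7q → q_m = 132.9333.
Social marginal cost = private MC + MEC = 27.8 + 2.3q.
Set SMC = demand: 27.8 + 2.3q = 225.4 - 0.7q → q* = 65.8667.
Between q* and q_m the wedge SMC − demand runs linearly from 0 to MEC(q_m), so the loss is a triangle.
DWL = ½ × 67.0666 × 201.2000 = 6746.9000.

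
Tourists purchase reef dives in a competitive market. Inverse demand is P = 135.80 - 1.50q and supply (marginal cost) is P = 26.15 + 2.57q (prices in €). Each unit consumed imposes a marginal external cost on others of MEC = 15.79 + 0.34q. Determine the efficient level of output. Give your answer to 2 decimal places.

q* = 21.28

Social marginal benefit = demand − MEC = 120.01 - 1.84q.
Set SMB = MC: 120.01 - 1.84q = 26.15 + 2.57q → q* = 21.2834.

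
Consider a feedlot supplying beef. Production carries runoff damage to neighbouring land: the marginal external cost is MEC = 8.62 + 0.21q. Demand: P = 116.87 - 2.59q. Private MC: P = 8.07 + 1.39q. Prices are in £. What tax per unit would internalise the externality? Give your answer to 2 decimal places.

Social marginal cost = private MC + MEC = 16.69 + 1.60q.
Set SMC = demand: 16.69 + 1.60q = 116.87 - 2.59q → q* = 23.9093.
The Pigouvian tax equals MEC at q*: 8.62 + 0.21×23.9093 = 13.6410.

tax = £13.64 per unit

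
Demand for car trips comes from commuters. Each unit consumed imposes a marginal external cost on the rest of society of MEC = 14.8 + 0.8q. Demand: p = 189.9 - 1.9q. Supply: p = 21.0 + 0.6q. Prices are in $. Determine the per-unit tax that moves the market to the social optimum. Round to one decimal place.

Social marginal benefit = demand − MEC = 175.1 - 2.7q.
Set SMB = MC: 175.1 - 2.7q = 21.0 + 0.6q → q* = 46.6970.
The Pigouvian tax equals MEC at q*: 14.8 + 0.8×46.6970 = 52.1576.

tax = $52.2 per unit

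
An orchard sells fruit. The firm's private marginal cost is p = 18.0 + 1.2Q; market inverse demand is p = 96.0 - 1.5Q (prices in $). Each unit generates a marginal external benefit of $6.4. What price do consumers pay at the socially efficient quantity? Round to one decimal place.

Social marginal cost = private MC − MEB = 11.6 + 1.2Q.
Set SMC = demand: 11.6 + 1.2Q = 96.0 - 1.5Q → Q* = 31.2593.
Consumer price on the demand curve at Q*: 96.0 − 1.5×31.2593 = 49.1111.

P = $49.1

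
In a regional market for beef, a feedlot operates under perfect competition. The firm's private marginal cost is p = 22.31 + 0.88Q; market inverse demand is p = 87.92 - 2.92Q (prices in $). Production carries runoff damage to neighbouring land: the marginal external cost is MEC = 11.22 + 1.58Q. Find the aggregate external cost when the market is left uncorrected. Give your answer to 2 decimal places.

$429.23

Market equilibrium (private): 22.31 + 0.88Q = 87.92 - 2.92Q → Q_m = 17.2658.
Total external cost = ∫₀^{Q_m} (11.22 + 1.58Q) dQ = 11.22×17.2658 + ½×1.58×17.2658² = 429.2275.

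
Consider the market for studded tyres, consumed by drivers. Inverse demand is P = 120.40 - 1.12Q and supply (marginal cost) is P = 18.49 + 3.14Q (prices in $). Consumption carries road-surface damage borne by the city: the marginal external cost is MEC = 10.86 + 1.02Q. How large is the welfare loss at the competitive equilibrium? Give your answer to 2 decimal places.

Market equilibrium (private): 18.49 + 3.14Q = 120.40 - 1.12Q → Q_m = 23.9225.
Social marginal benefit = demand − MEC = 109.54 - 2.14Q.
Set SMB = MC: 109.54 - 2.14Q = 18.49 + 3.14Q → Q* = 17.2443.
The welfare-loss triangle has base |Q_m − Q*| and height MEC(Q_m) (the vertical gap between SMB and MC is zero at Q* and MEC at Q_m).
DWL = ½ × 6.6782 × 35.2610 = 117.7400.

DWL = $117.74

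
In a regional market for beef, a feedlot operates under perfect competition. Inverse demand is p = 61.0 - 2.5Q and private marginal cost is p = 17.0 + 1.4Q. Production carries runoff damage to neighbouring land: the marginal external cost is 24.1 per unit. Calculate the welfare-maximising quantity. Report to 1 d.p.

Social marginal cost = private MC + MEC = 41.1 + 1.4Q.
Set SMC = demand: 41.1 + 1.4Q = 61.0 - 2.5Q → Q* = 5.1026.

Q* = 5.1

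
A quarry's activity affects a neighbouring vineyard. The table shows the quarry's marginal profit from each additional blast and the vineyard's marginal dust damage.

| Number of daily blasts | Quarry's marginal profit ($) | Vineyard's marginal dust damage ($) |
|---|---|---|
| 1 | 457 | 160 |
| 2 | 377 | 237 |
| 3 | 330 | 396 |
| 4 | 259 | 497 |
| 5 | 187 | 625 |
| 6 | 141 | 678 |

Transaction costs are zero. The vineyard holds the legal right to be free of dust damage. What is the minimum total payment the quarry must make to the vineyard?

Efficient level: marginal profit ≥ marginal dust damage through level 2, so k* = 2.
With the vineyard holding the right, the quarry must at least compensate total damage at k*: 160 + 237 = 397.

$397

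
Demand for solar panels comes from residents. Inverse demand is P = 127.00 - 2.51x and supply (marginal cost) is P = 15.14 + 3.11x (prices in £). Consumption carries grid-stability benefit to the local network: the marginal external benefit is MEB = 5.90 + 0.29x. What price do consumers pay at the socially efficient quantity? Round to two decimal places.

P = £71.54

Social marginal benefit = demand + MEB = 132.90 - 2.22x.
Set SMB = MC: 132.90 - 2.22x = 15.14 + 3.11x → x* = 22.0938.
Consumer price on the demand curve at x*: 127.00 − 2.51×22.0938 = 71.5446.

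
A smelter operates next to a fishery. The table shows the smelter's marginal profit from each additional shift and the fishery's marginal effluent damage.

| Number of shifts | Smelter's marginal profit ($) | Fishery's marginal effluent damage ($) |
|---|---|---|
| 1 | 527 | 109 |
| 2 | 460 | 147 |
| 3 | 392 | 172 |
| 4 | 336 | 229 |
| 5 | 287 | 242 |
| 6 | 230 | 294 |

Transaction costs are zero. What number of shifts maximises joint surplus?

Bargaining reaches the level where marginal profit last exceeds marginal effluent damage.
That holds through level 5 (287 ≥ 242) but not at 6 (230 < 294).

5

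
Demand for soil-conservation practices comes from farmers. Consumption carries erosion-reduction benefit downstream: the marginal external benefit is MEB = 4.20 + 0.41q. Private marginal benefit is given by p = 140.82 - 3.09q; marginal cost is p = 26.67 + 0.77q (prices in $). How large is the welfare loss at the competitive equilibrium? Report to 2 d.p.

Market equilibrium (private): 26.67 + 0.77q = 140.82 - 3.09q → q_m = 29.5725.
Social marginal benefit = demand + MEB = 145.02 - 2.68q.
Set SMB = MC: 145.02 - 2.68q = 26.67 + 0.77q → q* = 34.3043.
Height of the DWL triangle at q_m is SMB(q_m) − MC(q_m) = MEB(q_m) = 16.3247.
DWL = ½ × 4.7318 × 16.3247 = 38.6226.

DWL = $38.62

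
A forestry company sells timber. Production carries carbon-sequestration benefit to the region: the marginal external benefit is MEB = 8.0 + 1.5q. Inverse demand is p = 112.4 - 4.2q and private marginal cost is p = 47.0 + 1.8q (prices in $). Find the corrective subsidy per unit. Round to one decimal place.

Social marginal cost = private MC − MEB = 39.0 + 0.3q.
Set SMC = demand: 39.0 + 0.3q = 112.4 - 4.2q → q* = 16.3111.
The Pigouvian subsidy equals MEB at q*: 8.0 + 1.5×16.3111 = 32.4667.

subsidy = $32.5 per unit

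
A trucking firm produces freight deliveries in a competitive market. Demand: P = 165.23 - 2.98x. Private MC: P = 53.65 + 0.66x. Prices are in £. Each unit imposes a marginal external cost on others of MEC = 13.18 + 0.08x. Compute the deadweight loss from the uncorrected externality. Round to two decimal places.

Market equilibrium (private): 53.65 + 0.66x = 165.23 - 2.98x → x_m = 30.6538.
Social marginal cost = private MC + MEC = 66.83 + 0.74x.
Set SMC = demand: 66.83 + 0.74x = 165.23 - 2.98x → x* = 26.4516.
Between x* and x_m the wedge SMC − demand runs linearly from 0 to MEC(x_m), so the loss is a triangle.
DWL = ½ × 4.2022 × 15.6323 = 32.8450.

DWL = £32.85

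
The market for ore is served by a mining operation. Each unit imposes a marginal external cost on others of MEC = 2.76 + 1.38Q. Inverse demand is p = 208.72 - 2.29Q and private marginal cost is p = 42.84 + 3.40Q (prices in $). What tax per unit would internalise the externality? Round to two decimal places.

tax = $34.60 per unit

Social marginal cost = private MC + MEC = 45.60 + 4.78Q.
Set SMC = demand: 45.60 + 4.78Q = 208.72 - 2.29Q → Q* = 23.0721.
The Pigouvian tax equals MEC at Q*: 2.76 + 1.38×23.0721 = 34.5995.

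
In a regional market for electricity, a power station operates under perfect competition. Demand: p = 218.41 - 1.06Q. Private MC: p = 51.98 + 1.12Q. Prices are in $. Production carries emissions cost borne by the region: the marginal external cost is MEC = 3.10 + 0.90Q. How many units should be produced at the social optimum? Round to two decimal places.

Q* = 53.03

Social marginal cost = private MC + MEC = 55.08 + 2.02Q.
Set SMC = demand: 55.08 + 2.02Q = 218.41 - 1.06Q → Q* = 53.0292.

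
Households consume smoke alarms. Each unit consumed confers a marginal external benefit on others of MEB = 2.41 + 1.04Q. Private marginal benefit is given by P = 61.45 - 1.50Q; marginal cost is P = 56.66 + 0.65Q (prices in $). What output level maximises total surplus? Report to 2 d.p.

Social marginal benefit = demand + MEB = 63.86 - 0.46Q.
Set SMB = MC: 63.86 - 0.46Q = 56.66 + 0.65Q → Q* = 6.4865.

Q* = 6.49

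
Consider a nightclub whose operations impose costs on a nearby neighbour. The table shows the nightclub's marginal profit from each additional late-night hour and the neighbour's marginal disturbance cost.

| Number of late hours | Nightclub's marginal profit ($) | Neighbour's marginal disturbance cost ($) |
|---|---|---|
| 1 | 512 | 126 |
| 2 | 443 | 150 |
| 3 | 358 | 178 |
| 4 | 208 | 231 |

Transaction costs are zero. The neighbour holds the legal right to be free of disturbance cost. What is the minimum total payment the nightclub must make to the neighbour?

Efficient level: marginal profit ≥ marginal disturbance cost through level 3, so k* = 3.
With the neighbour holding the right, the nightclub must at least compensate total damage at k*: 126 + 150 + 178 = 454.

$454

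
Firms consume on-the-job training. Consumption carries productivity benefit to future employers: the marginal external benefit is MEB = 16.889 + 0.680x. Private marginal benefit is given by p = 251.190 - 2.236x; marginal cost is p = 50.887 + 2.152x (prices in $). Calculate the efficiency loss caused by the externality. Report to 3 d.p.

DWL = $309.769

Market equilibrium (private): 50.887 + 2.152x = 251.190 - 2.236x → x_m = 45.6479.
Social marginal benefit = demand + MEB = 268.079 - 1.556x.
Set SMB = MC: 268.079 - 1.556x = 50.887 + 2.152x → x* = 58.5739.
Between x* and x_m the wedge SMB − MC runs linearly from 0 to MEB(x_m), so the loss is a triangle.
DWL = ½ × 12.9260 × 47.9296 = 309.7690.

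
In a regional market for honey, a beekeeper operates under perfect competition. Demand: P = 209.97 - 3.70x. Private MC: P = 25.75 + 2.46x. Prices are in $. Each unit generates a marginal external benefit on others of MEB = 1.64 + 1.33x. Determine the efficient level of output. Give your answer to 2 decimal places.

Social marginal cost = private MC − MEB = 24.11 + 1.13x.
Set SMC = demand: 24.11 + 1.13x = 209.97 - 3.70x → x* = 38.4803.

x* = 38.48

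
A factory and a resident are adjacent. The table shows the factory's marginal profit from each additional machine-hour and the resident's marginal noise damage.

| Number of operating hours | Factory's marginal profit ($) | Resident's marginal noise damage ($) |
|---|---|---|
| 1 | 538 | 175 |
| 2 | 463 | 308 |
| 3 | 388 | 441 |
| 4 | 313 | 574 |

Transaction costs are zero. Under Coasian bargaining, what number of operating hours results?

Bargaining reaches the level where marginal profit last exceeds marginal noise damage.
That holds through level 2 (463 ≥ 308) but not at 3 (388 < 441).

2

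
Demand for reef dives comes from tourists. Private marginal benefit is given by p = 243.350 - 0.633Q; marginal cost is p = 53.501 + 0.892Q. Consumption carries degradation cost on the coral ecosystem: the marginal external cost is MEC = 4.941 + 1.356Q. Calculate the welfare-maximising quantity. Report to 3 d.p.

Q* = 64.182

Social marginal benefit = demand − MEC = 238.409 - 1.989Q.
Set SMB = MC: 238.409 - 1.989Q = 53.501 + 0.892Q → Q* = 64.1819.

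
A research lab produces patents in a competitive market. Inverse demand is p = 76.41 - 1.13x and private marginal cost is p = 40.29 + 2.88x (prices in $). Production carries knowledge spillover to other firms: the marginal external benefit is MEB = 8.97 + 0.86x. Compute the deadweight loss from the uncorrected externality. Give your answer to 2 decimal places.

DWL = $44.36

Market equilibrium (private): 40.29 + 2.88x = 76.41 - 1.13x → x_m = 9.0075.
Social marginal cost = private MC − MEB = 31.32 + 2.02x.
Set SMC = demand: 31.32 + 2.02x = 76.41 - 1.13x → x* = 14.3143.
Height of the DWL triangle at x_m is demand(x_m) − SMC(x_m) = MEB(x_m) = 16.7164.
DWL = ½ × 5.3068 × 16.7164 = 44.3553.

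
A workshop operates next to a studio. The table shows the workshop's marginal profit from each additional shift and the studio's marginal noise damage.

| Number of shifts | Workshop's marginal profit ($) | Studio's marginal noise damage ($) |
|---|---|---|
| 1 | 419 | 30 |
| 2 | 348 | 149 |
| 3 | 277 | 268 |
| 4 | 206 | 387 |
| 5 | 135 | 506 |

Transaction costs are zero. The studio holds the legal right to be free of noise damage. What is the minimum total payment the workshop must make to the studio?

$447

Efficient level: marginal profit ≥ marginal noise damage through level 3, so k* = 3.
With the studio holding the right, the workshop must at least compensate total damage at k*: 30 + 149 + 268 = 447.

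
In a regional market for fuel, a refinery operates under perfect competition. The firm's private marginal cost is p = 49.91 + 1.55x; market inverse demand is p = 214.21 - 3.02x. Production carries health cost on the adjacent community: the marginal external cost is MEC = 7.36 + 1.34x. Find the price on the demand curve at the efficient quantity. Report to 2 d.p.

P = 134.01

Social marginal cost = private MC + MEC = 57.27 + 2.89x.
Set SMC = demand: 57.27 + 2.89x = 214.21 - 3.02x → x* = 26.5550.
Consumer price on the demand curve at x*: 214.21 − 3.02×26.5550 = 134.0139.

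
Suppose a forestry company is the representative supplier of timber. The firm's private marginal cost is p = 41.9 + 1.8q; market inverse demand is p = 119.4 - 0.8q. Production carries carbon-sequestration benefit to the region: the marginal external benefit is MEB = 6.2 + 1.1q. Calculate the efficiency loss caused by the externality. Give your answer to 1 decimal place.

DWL = 506.7

Market equilibrium (private): 41.9 + 1.8q = 119.4 - 0.8q → q_m = 29.8077.
Social marginal cost = private MC − MEB = 35.7 + 0.7q.
Set SMC = demand: 35.7 + 0.7q = 119.4 - 0.8q → q* = 55.8000.
The welfare-loss triangle has base |q_m − q*| and height MEB(q_m) (the vertical gap between SMC and demand is zero at q* and MEB at q_m).
DWL = ½ × 25.9923 × 38.9885 = 506.7004.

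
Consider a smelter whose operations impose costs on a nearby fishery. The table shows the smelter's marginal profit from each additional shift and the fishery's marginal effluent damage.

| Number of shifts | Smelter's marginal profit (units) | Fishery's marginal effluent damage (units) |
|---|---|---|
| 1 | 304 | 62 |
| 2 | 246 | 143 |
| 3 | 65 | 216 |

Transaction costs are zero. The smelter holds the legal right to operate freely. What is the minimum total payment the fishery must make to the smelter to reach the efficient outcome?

65

Left alone the smelter would choose level 3 (marginal profit stays positive).
Efficient level: k* = 2 (marginal profit ≥ marginal effluent damage through 2).
The fishery must at least cover the smelter's forgone profit from cutting 3→2: 65 = 65.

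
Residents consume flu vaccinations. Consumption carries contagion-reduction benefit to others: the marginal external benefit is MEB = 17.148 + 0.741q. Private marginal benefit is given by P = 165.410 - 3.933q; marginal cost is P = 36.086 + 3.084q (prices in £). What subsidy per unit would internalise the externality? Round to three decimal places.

subsidy = £34.442 per unit

Social marginal benefit = demand + MEB = 182.558 - 3.192q.
Set SMB = MC: 182.558 - 3.192q = 36.086 + 3.084q → q* = 23.3384.
The Pigouvian subsidy equals MEB at q*: 17.148 + 0.741×23.3384 = 34.4418.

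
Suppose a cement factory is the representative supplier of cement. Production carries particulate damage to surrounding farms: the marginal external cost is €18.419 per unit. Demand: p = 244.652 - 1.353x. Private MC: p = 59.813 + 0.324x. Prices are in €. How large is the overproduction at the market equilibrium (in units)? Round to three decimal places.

10.983 units

Market equilibrium (private): 59.813 + 0.324x = 244.652 - 1.353x → x_m = 110.2200.
Social marginal cost = private MC + MEC = 78.232 + 0.324x.
Set SMC = demand: 78.232 + 0.324x = 244.652 - 1.353x → x* = 99.2367.
Gap = |110.2200 − 99.2367| = 10.9833.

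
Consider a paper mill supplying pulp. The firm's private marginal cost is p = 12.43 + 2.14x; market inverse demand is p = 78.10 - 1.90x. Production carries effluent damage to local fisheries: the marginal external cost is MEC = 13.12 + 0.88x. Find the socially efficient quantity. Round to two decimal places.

Social marginal cost = private MC + MEC = 25.55 + 3.02x.
Set SMC = demand: 25.55 + 3.02x = 78.10 - 1.90x → x* = 10.6809.

x* = 10.68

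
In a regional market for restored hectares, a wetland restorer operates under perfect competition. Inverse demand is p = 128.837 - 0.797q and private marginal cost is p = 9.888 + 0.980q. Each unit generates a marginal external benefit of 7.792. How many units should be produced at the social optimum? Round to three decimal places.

q* = 71.323

Social marginal cost = private MC − MEB = 2.096 + 0.980q.
Set SMC = demand: 2.096 + 0.980q = 128.837 - 0.797q → q* = 71.3230.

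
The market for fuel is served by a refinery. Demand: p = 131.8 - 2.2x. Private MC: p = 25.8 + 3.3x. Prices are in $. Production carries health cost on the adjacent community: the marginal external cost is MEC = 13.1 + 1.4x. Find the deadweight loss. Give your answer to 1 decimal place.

DWL = $116.4

Market equilibrium (private): 25.8 + 3.3x = 131.8 - 2.2x → x_m = 19.2727.
Social marginal cost = private MC + MEC = 38.9 + 4.7x.
Set SMC = demand: 38.9 + 4.7x = 131.8 - 2.2x → x* = 13.4638.
The loss is the area between SMC and demand from x* to x_m; with linear curves that's a triangle of height MEC(x_m).
DWL = ½ × 5.8089 × 40.0818 = 116.4156.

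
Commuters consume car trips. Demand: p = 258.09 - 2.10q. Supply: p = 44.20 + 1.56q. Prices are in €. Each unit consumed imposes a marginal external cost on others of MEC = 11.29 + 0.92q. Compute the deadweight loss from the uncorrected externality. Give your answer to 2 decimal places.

DWL = €462.02

Market equilibrium (private): 44.20 + 1.56q = 258.09 - 2.10q → q_m = 58.4399.
Social marginal benefit = demand − MEC = 246.80 - 3.02q.
Set SMB = MC: 246.80 - 3.02q = 44.20 + 1.56q → q* = 44.2358.
Between q* and q_m the wedge MC − SMB runs linearly from 0 to MEC(q_m), so the loss is a triangle.
DWL = ½ × 14.2041 × 65.0547 = 462.0217.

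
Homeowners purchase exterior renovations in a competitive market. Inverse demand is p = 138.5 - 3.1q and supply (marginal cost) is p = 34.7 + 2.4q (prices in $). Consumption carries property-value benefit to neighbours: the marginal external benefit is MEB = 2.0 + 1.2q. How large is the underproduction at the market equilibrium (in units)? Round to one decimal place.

Market equilibrium (private): 34.7 + 2.4q = 138.5 - 3.1q → q_m = 18.8727.
Social marginal benefit = demand + MEB = 140.5 - 1.9q.
Set SMB = MC: 140.5 - 1.9q = 34.7 + 2.4q → q* = 24.6047.
Gap = |18.8727 − 24.6047| = 5.7320.

5.7 units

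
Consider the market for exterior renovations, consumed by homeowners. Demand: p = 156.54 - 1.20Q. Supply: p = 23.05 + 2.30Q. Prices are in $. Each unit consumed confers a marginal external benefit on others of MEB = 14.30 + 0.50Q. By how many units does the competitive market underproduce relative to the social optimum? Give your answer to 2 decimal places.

11.12 units

Market equilibrium (private): 23.05 + 2.30Q = 156.54 - 1.20Q → Q_m = 38.1400.
Social marginal benefit = demand + MEB = 170.84 - 0.70Q.
Set SMB = MC: 170.84 - 0.70Q = 23.05 + 2.30Q → Q* = 49.2633.
Gap = |38.1400 − 49.2633| = 11.1233.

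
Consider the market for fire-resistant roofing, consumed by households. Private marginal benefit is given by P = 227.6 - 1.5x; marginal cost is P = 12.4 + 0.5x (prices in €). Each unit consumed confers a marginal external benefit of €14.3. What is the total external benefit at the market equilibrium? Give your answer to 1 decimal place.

Market equilibrium (private): 12.4 + 0.5x = 227.6 - 1.5x → x_m = 107.6000.
Total external benefit = MEB × x_m = 14.3 × 107.6000 = 1538.6800.

€1538.7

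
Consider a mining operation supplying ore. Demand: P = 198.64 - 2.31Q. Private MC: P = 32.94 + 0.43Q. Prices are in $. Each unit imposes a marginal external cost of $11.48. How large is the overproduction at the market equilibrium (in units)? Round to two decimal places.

Market equilibrium (private): 32.94 + 0.43Q = 198.64 - 2.31Q → Q_m = 60.4745.
Social marginal cost = private MC + MEC = 44.42 + 0.43Q.
Set SMC = demand: 44.42 + 0.43Q = 198.64 - 2.31Q → Q* = 56.2847.
Gap = |60.4745 − 56.2847| = 4.1898.

4.19 units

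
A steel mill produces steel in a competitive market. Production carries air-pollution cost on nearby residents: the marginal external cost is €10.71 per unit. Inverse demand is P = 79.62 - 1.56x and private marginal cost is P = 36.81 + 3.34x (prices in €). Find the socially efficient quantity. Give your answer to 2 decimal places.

Social marginal cost = private MC + MEC = 47.52 + 3.34x.
Set SMC = demand: 47.52 + 3.34x = 79.62 - 1.56x → x* = 6.5510.

x* = 6.55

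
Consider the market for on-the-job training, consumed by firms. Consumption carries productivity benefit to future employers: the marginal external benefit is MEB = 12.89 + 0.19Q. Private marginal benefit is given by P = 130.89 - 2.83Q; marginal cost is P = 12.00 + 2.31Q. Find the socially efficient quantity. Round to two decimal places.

Q* = 26.62

Social marginal benefit = demand + MEB = 143.78 - 2.64Q.
Set SMB = MC: 143.78 - 2.64Q = 12.00 + 2.31Q → Q* = 26.6222.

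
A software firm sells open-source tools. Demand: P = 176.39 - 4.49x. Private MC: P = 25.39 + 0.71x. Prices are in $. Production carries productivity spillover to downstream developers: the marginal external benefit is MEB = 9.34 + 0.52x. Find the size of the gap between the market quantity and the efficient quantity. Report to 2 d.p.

Market equilibrium (private): 25.39 + 0.71x = 176.39 - 4.49x → x_m = 29.0385.
Social marginal cost = private MC − MEB = 16.05 + 0.19x.
Set SMC = demand: 16.05 + 0.19x = 176.39 - 4.49x → x* = 34.2607.
Gap = |29.0385 − 34.2607| = 5.2222.

5.22 units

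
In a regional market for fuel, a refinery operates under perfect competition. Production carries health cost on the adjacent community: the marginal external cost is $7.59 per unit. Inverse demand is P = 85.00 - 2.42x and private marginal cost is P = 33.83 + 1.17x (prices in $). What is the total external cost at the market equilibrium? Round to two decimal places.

Market equilibrium (private): 33.83 + 1.17x = 85.00 - 2.42x → x_m = 14.2535.
Total external cost = MEC × x_m = 7.59 × 14.2535 = 108.1841.

$108.18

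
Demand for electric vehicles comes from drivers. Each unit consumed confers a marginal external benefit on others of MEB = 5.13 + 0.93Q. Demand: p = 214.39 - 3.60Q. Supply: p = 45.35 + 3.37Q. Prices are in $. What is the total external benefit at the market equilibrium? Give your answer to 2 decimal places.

$397.92

Market equilibrium (private): 45.35 + 3.37Q = 214.39 - 3.60Q → Q_m = 24.2525.
Total external benefit = ∫₀^{Q_m} (5.13 + 0.93Q) dQ = 5.13×24.2525 + ½×0.93×24.2525² = 397.9208.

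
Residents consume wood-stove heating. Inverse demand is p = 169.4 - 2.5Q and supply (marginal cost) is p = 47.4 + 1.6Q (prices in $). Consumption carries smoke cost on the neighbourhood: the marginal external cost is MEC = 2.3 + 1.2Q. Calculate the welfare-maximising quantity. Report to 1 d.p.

Q* = 22.6

Social marginal benefit = demand − MEC = 167.1 - 3.7Q.
Set SMB = MC: 167.1 - 3.7Q = 47.4 + 1.6Q → Q* = 22.5849.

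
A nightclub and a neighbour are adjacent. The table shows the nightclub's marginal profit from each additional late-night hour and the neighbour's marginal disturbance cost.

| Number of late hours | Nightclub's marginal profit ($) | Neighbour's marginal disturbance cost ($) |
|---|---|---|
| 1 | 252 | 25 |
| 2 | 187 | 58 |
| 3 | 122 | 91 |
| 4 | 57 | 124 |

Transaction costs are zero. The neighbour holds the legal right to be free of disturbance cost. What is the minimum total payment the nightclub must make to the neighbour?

$174

Efficient level: marginal profit ≥ marginal disturbance cost through level 3, so k* = 3.
With the neighbour holding the right, the nightclub must at least compensate total damage at k*: 25 + 58 + 91 = 174.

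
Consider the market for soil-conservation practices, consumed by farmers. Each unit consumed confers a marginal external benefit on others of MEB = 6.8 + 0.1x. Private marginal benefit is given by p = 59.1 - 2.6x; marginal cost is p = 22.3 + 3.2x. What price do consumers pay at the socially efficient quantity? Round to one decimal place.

P = 39.2

Social marginal benefit = demand + MEB = 65.9 - 2.5x.
Set SMB = MC: 65.9 - 2.5x = 22.3 + 3.2x → x* = 7.6491.
Consumer price on the demand curve at x*: 59.1 − 2.6×7.6491 = 39.2123.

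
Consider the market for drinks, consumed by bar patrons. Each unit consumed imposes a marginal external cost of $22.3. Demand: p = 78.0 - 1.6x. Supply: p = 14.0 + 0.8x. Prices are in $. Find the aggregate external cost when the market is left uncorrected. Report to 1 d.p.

$594.7

Market equilibrium (private): 14.0 + 0.8x = 78.0 - 1.6x → x_m = 26.6667.
Total external cost = MEC × x_m = 22.3 × 26.6667 = 594.6674.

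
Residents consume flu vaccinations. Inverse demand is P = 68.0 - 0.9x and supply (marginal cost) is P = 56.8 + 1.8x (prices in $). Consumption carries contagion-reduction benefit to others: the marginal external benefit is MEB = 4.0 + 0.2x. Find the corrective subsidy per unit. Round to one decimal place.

Social marginal benefit = demand + MEB = 72.0 - 0.7x.
Set SMB = MC: 72.0 - 0.7x = 56.8 + 1.8x → x* = 6.0800.
The Pigouvian subsidy equals MEB at x*: 4.0 + 0.2×6.0800 = 5.2160.

subsidy = $5.2 per unit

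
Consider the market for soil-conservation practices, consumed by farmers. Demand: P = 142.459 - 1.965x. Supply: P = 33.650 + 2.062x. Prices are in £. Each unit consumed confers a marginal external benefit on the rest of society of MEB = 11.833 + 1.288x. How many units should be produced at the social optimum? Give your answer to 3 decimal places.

x* = 44.046

Social marginal benefit = demand + MEB = 154.292 - 0.677x.
Set SMB = MC: 154.292 - 0.677x = 33.650 + 2.062x → x* = 44.0460.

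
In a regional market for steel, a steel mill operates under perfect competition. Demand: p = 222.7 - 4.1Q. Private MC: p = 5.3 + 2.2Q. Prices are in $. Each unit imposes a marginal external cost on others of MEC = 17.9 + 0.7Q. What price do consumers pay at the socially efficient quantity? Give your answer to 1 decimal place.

Social marginal cost = private MC + MEC = 23.2 + 2.9Q.
Set SMC = demand: 23.2 + 2.9Q = 222.7 - 4.1Q → Q* = 28.5000.
Consumer price on the demand curve at Q*: 222.7 − 4.1×28.5000 = 105.8500.

P = $105.9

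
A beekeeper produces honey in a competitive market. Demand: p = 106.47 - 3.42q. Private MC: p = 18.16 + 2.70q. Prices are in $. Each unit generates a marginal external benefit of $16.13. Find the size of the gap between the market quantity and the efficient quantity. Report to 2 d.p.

Market equilibrium (private): 18.16 + 2.70q = 106.47 - 3.42q → q_m = 14.4297.
Social marginal cost = private MC − MEB = 2.03 + 2.70q.
Set SMC = demand: 2.03 + 2.70q = 106.47 - 3.42q → q* = 17.0654.
Gap = |14.4297 − 17.0654| = 2.6357.

2.64 units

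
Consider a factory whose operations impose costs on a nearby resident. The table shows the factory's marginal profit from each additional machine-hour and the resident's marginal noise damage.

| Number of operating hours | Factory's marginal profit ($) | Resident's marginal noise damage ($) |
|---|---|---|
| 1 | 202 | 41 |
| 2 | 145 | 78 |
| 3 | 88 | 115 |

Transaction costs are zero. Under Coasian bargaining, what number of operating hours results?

Bargaining reaches the level where marginal profit last exceeds marginal noise damage.
That holds through level 2 (145 ≥ 78) but not at 3 (88 < 115).

2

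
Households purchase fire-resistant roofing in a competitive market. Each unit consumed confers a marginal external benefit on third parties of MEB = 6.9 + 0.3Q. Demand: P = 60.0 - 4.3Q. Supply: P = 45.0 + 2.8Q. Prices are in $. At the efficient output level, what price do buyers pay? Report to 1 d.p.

Social marginal benefit = demand + MEB = 66.9 - 4.0Q.
Set SMB = MC: 66.9 - 4.0Q = 45.0 + 2.8Q → Q* = 3.2206.
Consumer price on the demand curve at Q*: 60.0 − 4.3×3.2206 = 46.1514.

P = $46.2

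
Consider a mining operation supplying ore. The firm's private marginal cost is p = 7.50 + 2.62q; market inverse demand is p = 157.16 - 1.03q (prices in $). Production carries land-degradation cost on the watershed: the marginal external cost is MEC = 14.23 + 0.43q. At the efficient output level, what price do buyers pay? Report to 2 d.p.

P = $122.97

Social marginal cost = private MC + MEC = 21.73 + 3.05q.
Set SMC = demand: 21.73 + 3.05q = 157.16 - 1.03q → q* = 33.1936.
Consumer price on the demand curve at q*: 157.16 − 1.03×33.1936 = 122.9706.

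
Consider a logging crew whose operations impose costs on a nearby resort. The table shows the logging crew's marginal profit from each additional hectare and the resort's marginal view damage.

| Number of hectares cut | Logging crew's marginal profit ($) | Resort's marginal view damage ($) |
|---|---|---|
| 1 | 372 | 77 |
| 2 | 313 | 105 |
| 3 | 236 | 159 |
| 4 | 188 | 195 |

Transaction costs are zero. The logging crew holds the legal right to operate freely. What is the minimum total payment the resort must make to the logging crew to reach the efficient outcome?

Left alone the logging crew would choose level 4 (marginal profit stays positive).
Efficient level: k* = 3 (marginal profit ≥ marginal view damage through 3).
The resort must at least cover the logging crew's forgone profit from cutting 4→3: 188 = 188.

$188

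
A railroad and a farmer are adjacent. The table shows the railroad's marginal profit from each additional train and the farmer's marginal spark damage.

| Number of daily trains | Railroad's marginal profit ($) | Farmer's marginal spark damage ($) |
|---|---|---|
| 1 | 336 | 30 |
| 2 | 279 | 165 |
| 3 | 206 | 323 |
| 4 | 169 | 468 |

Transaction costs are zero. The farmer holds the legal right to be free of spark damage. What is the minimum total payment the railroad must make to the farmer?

$195

Efficient level: marginal profit ≥ marginal spark damage through level 2, so k* = 2.
With the farmer holding the right, the railroad must at least compensate total damage at k*: 30 + 165 = 195.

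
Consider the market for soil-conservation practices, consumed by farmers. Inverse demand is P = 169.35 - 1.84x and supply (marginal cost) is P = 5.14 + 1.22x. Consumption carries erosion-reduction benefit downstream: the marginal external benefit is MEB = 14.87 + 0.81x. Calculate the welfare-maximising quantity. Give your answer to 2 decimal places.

x* = 79.59

Social marginal benefit = demand + MEB = 184.22 - 1.03x.
Set SMB = MC: 184.22 - 1.03x = 5.14 + 1.22x → x* = 79.5911.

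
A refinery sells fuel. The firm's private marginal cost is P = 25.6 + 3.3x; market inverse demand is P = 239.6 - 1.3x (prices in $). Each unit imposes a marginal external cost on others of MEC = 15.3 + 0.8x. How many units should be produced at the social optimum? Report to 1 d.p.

x* = 36.8

Social marginal cost = private MC + MEC = 40.9 + 4.1x.
Set SMC = demand: 40.9 + 4.1x = 239.6 - 1.3x → x* = 36.7963.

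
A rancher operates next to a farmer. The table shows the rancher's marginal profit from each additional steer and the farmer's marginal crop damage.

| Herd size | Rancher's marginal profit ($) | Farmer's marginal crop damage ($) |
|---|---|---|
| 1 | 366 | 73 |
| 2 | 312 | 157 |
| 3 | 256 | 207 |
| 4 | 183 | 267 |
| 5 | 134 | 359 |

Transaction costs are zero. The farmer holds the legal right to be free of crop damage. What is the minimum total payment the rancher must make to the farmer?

Efficient level: marginal profit ≥ marginal crop damage through level 3, so k* = 3.
With the farmer holding the right, the rancher must at least compensate total damage at k*: 73 + 157 + 207 = 437.

$437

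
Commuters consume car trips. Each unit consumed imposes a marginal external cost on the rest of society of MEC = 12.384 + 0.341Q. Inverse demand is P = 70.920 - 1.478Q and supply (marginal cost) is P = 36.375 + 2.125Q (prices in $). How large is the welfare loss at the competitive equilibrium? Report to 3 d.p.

Market equilibrium (private): 36.375 + 2.125Q = 70.920 - 1.478Q → Q_m = 9.5878.
Social marginal benefit = demand − MEC = 58.536 - 1.819Q.
Set SMB = MC: 58.536 - 1.819Q = 36.375 + 2.125Q → Q* = 5.6189.
The loss is the area between SMB and MC from Q* to Q_m; with linear curves that's a triangle of height MEC(Q_m).
DWL = ½ × 3.9689 × 15.6535 = 31.0636.

DWL = $31.064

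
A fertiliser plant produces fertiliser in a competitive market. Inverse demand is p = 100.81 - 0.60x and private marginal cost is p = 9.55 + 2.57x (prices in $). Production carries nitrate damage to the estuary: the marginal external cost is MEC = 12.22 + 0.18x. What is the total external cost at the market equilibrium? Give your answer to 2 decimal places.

Market equilibrium (private): 9.55 + 2.57x = 100.81 - 0.60x → x_m = 28.7886.
Total external cost = ∫₀^{x_m} (12.22 + 0.18x) dx = 12.22×28.7886 + ½×0.18×28.7886² = 426.3872.

$426.39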